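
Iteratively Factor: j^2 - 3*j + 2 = (j - 2)*(j - 1)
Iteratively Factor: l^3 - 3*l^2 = (l)*(l^2 - 3*l) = l^2*(l - 3)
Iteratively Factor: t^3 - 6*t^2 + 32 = (t + 2)*(t^2 - 8*t + 16) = (t - 4)*(t + 2)*(t - 4)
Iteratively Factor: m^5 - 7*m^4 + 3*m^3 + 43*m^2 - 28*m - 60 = (m - 5)*(m^4 - 2*m^3 - 7*m^2 + 8*m + 12) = (m - 5)*(m + 2)*(m^3 - 4*m^2 + m + 6) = (m - 5)*(m + 1)*(m + 2)*(m^2 - 5*m + 6) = (m - 5)*(m - 2)*(m + 1)*(m + 2)*(m - 3)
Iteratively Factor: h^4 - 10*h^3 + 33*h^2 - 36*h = (h)*(h^3 - 10*h^2 + 33*h - 36) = h*(h - 4)*(h^2 - 6*h + 9) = h*(h - 4)*(h - 3)*(h - 3)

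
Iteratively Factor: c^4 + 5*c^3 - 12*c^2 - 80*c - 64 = (c + 1)*(c^3 + 4*c^2 - 16*c - 64) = (c + 1)*(c + 4)*(c^2 - 16) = (c - 4)*(c + 1)*(c + 4)*(c + 4)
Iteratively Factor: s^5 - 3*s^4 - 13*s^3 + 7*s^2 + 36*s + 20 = (s + 2)*(s^4 - 5*s^3 - 3*s^2 + 13*s + 10) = (s + 1)*(s + 2)*(s^3 - 6*s^2 + 3*s + 10) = (s + 1)^2*(s + 2)*(s^2 - 7*s + 10) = (s - 2)*(s + 1)^2*(s + 2)*(s - 5)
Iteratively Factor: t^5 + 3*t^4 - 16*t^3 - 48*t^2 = (t + 4)*(t^4 - t^3 - 12*t^2) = (t + 3)*(t + 4)*(t^3 - 4*t^2) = (t - 4)*(t + 3)*(t + 4)*(t^2) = t*(t - 4)*(t + 3)*(t + 4)*(t)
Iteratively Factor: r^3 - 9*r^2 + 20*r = (r - 4)*(r^2 - 5*r) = r*(r - 4)*(r - 5)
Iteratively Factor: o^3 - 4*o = (o)*(o^2 - 4) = o*(o + 2)*(o - 2)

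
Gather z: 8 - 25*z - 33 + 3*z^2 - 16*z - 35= 3*z^2 - 41*z - 60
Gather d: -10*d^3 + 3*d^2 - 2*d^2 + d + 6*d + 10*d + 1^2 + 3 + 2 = -10*d^3 + d^2 + 17*d + 6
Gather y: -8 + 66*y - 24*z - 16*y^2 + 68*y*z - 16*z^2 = -16*y^2 + y*(68*z + 66) - 16*z^2 - 24*z - 8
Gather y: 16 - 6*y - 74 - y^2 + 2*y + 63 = -y^2 - 4*y + 5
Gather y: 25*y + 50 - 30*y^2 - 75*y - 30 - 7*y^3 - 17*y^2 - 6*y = -7*y^3 - 47*y^2 - 56*y + 20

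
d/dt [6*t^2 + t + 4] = 12*t + 1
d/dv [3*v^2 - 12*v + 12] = 6*v - 12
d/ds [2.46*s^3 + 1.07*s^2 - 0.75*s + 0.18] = 7.38*s^2 + 2.14*s - 0.75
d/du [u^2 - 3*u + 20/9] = 2*u - 3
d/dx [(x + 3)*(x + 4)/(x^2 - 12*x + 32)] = (-19*x^2 + 40*x + 368)/(x^4 - 24*x^3 + 208*x^2 - 768*x + 1024)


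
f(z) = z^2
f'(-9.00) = -18.00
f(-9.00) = 81.00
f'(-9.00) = -18.00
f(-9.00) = 81.00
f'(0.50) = 1.00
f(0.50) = 0.25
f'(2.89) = 5.78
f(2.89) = 8.35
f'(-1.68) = -3.36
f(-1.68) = 2.82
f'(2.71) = 5.42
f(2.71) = 7.34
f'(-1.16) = -2.32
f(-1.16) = 1.35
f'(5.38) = 10.76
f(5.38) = 28.94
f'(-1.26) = -2.52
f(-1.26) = 1.59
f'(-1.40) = -2.80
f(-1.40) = 1.96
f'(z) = 2*z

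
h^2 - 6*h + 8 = (h - 4)*(h - 2)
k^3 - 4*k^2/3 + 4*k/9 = k*(k - 2/3)^2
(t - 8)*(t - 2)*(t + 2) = t^3 - 8*t^2 - 4*t + 32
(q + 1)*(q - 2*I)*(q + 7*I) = q^3 + q^2 + 5*I*q^2 + 14*q + 5*I*q + 14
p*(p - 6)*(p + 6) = p^3 - 36*p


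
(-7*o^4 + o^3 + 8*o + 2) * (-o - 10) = 7*o^5 + 69*o^4 - 10*o^3 - 8*o^2 - 82*o - 20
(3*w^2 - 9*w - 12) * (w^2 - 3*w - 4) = 3*w^4 - 18*w^3 + 3*w^2 + 72*w + 48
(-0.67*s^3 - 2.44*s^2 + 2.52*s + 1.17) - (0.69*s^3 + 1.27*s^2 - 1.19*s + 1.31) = -1.36*s^3 - 3.71*s^2 + 3.71*s - 0.14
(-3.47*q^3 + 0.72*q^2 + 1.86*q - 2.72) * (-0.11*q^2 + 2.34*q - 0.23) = 0.3817*q^5 - 8.199*q^4 + 2.2783*q^3 + 4.486*q^2 - 6.7926*q + 0.6256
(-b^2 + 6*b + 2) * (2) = -2*b^2 + 12*b + 4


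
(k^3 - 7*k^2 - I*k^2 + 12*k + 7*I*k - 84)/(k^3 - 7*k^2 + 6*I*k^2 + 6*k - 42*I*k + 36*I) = (k^3 + k^2*(-7 - I) + k*(12 + 7*I) - 84)/(k^3 + k^2*(-7 + 6*I) + k*(6 - 42*I) + 36*I)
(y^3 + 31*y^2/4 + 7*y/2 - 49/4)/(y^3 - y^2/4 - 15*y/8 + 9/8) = 2*(4*y^2 + 35*y + 49)/(8*y^2 + 6*y - 9)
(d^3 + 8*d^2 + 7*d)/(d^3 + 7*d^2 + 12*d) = (d^2 + 8*d + 7)/(d^2 + 7*d + 12)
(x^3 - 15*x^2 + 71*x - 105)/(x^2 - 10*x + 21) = x - 5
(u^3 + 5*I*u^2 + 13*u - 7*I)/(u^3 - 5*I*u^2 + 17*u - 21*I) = (u^2 + 6*I*u + 7)/(u^2 - 4*I*u + 21)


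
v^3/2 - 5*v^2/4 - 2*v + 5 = (v/2 + 1)*(v - 5/2)*(v - 2)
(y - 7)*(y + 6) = y^2 - y - 42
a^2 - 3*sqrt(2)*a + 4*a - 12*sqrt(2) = (a + 4)*(a - 3*sqrt(2))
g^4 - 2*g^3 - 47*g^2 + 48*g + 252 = (g - 7)*(g - 3)*(g + 2)*(g + 6)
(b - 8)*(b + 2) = b^2 - 6*b - 16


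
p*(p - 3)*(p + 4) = p^3 + p^2 - 12*p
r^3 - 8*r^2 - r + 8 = (r - 8)*(r - 1)*(r + 1)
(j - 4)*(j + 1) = j^2 - 3*j - 4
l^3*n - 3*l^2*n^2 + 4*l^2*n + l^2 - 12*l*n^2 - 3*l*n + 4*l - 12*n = (l + 4)*(l - 3*n)*(l*n + 1)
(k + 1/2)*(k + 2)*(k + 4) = k^3 + 13*k^2/2 + 11*k + 4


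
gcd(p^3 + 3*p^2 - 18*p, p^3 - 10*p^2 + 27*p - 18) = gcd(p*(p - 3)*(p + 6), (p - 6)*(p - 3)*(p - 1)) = p - 3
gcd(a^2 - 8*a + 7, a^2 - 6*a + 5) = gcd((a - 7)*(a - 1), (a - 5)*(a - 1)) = a - 1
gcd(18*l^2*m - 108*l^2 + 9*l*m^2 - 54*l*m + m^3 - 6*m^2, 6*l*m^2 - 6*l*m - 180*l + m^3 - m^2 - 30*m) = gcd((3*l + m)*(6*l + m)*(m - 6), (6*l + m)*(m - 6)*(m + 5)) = 6*l*m - 36*l + m^2 - 6*m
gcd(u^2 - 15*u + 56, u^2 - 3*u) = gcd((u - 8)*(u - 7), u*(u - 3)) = 1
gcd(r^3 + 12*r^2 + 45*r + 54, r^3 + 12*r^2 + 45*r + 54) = r^3 + 12*r^2 + 45*r + 54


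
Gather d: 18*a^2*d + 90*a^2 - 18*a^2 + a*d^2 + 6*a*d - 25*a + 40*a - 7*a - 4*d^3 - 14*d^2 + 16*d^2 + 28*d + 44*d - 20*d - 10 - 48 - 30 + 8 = 72*a^2 + 8*a - 4*d^3 + d^2*(a + 2) + d*(18*a^2 + 6*a + 52) - 80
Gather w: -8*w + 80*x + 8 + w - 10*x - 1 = -7*w + 70*x + 7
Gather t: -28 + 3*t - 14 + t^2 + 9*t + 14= t^2 + 12*t - 28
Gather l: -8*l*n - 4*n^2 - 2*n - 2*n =-8*l*n - 4*n^2 - 4*n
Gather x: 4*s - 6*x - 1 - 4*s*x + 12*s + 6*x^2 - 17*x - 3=16*s + 6*x^2 + x*(-4*s - 23) - 4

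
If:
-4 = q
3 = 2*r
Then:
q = -4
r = 3/2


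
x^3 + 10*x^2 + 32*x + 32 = (x + 2)*(x + 4)^2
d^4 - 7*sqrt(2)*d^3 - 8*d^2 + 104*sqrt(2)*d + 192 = (d - 6*sqrt(2))*(d - 4*sqrt(2))*(d + sqrt(2))*(d + 2*sqrt(2))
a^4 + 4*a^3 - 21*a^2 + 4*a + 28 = (a - 2)^2*(a + 1)*(a + 7)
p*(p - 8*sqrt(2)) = p^2 - 8*sqrt(2)*p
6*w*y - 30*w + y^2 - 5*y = (6*w + y)*(y - 5)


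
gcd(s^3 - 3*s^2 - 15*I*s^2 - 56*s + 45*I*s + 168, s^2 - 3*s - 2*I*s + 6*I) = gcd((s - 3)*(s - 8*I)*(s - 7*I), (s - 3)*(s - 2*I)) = s - 3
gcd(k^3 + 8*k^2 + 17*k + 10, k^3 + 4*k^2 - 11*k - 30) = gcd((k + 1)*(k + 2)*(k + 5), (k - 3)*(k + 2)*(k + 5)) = k^2 + 7*k + 10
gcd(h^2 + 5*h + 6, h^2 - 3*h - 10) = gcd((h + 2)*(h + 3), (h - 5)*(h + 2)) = h + 2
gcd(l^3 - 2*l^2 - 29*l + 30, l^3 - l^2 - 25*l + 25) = l^2 + 4*l - 5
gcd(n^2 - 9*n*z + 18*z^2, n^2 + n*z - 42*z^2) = -n + 6*z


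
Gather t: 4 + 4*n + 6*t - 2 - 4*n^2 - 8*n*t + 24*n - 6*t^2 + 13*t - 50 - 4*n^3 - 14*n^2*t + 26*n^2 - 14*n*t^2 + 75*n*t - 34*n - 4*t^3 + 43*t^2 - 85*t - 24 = -4*n^3 + 22*n^2 - 6*n - 4*t^3 + t^2*(37 - 14*n) + t*(-14*n^2 + 67*n - 66) - 72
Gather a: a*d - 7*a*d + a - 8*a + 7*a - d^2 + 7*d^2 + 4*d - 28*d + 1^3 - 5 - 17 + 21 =-6*a*d + 6*d^2 - 24*d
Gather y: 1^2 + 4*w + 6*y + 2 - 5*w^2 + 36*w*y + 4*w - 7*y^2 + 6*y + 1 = -5*w^2 + 8*w - 7*y^2 + y*(36*w + 12) + 4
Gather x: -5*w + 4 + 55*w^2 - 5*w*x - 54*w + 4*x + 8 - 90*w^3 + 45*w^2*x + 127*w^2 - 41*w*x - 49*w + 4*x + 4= -90*w^3 + 182*w^2 - 108*w + x*(45*w^2 - 46*w + 8) + 16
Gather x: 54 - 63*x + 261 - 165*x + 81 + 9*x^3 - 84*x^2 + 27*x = 9*x^3 - 84*x^2 - 201*x + 396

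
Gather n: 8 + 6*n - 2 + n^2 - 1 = n^2 + 6*n + 5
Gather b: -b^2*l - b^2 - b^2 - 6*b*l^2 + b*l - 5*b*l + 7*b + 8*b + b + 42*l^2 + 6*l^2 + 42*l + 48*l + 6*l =b^2*(-l - 2) + b*(-6*l^2 - 4*l + 16) + 48*l^2 + 96*l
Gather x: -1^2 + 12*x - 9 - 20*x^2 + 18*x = -20*x^2 + 30*x - 10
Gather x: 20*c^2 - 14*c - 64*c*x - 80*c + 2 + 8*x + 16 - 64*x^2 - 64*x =20*c^2 - 94*c - 64*x^2 + x*(-64*c - 56) + 18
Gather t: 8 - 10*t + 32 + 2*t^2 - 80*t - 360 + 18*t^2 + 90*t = 20*t^2 - 320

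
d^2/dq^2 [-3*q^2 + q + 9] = -6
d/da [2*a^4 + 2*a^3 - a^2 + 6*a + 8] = 8*a^3 + 6*a^2 - 2*a + 6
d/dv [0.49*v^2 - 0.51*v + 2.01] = 0.98*v - 0.51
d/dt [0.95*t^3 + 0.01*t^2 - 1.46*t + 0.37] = 2.85*t^2 + 0.02*t - 1.46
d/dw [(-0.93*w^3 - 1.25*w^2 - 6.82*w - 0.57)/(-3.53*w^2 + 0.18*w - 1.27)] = (3.2829*w^4 - 0.3348*w^3 - 20.7563*w^2 - 0.8492*w + 8.764)/(12.4609*w^4 - 1.2708*w^3 + 8.9986*w^2 - 0.4572*w + 1.6129)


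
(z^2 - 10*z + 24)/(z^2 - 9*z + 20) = (z - 6)/(z - 5)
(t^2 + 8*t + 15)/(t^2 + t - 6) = (t + 5)/(t - 2)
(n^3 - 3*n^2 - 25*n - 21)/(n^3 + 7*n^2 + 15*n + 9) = (n - 7)/(n + 3)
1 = 1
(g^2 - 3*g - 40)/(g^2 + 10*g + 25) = (g - 8)/(g + 5)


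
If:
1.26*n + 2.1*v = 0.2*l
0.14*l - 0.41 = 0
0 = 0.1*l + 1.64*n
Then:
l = 2.93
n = -0.18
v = 0.39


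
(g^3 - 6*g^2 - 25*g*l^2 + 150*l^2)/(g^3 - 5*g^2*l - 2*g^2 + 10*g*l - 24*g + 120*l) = (g + 5*l)/(g + 4)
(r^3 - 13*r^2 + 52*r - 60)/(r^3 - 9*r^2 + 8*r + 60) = (r - 2)/(r + 2)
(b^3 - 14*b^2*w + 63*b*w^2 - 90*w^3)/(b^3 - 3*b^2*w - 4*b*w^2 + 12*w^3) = (-b^2 + 11*b*w - 30*w^2)/(-b^2 + 4*w^2)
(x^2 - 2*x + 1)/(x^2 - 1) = (x - 1)/(x + 1)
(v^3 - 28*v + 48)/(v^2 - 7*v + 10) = (v^2 + 2*v - 24)/(v - 5)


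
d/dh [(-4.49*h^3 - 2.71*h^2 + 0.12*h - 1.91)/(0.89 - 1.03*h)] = (9.2494*h^3 - 9.197*h^2 - 4.8238*h - 1.8605)/(1.0609*h^2 - 1.8334*h + 0.7921)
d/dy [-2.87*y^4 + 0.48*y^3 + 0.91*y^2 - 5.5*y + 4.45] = -11.48*y^3 + 1.44*y^2 + 1.82*y - 5.5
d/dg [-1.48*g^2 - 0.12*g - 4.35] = -2.96*g - 0.12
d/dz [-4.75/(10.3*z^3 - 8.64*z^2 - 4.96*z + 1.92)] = (146.775*z^2 - 82.08*z - 23.56)/(10.3*z^3 - 8.64*z^2 - 4.96*z + 1.92)^2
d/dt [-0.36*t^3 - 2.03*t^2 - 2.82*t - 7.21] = -1.08*t^2 - 4.06*t - 2.82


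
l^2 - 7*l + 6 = (l - 6)*(l - 1)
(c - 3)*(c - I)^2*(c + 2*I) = c^4 - 3*c^3 + 3*c^2 - 9*c - 2*I*c + 6*I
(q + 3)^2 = q^2 + 6*q + 9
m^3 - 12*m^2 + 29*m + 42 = (m - 7)*(m - 6)*(m + 1)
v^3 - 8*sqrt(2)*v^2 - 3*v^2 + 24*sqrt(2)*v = v*(v - 3)*(v - 8*sqrt(2))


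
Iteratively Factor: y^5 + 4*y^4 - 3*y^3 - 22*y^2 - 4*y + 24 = (y + 2)*(y^4 + 2*y^3 - 7*y^2 - 8*y + 12) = (y - 2)*(y + 2)*(y^3 + 4*y^2 + y - 6) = (y - 2)*(y + 2)^2*(y^2 + 2*y - 3) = (y - 2)*(y + 2)^2*(y + 3)*(y - 1)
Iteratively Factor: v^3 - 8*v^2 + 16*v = (v - 4)*(v^2 - 4*v) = v*(v - 4)*(v - 4)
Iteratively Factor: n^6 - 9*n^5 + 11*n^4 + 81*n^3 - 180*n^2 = (n + 3)*(n^5 - 12*n^4 + 47*n^3 - 60*n^2) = (n - 5)*(n + 3)*(n^4 - 7*n^3 + 12*n^2) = (n - 5)*(n - 3)*(n + 3)*(n^3 - 4*n^2) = (n - 5)*(n - 4)*(n - 3)*(n + 3)*(n^2) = n*(n - 5)*(n - 4)*(n - 3)*(n + 3)*(n)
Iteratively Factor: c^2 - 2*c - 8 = (c - 4)*(c + 2)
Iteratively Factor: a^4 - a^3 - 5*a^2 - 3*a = (a - 3)*(a^3 + 2*a^2 + a) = a*(a - 3)*(a^2 + 2*a + 1) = a*(a - 3)*(a + 1)*(a + 1)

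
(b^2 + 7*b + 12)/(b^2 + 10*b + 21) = (b + 4)/(b + 7)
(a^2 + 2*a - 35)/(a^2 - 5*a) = (a + 7)/a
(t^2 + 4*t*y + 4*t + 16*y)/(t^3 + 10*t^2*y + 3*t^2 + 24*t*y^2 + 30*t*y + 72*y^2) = (t + 4)/(t^2 + 6*t*y + 3*t + 18*y)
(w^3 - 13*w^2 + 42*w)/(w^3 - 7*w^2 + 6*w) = (w - 7)/(w - 1)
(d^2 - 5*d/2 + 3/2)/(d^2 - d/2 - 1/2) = (2*d - 3)/(2*d + 1)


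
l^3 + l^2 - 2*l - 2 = (l + 1)*(l - sqrt(2))*(l + sqrt(2))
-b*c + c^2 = c*(-b + c)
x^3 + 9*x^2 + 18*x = x*(x + 3)*(x + 6)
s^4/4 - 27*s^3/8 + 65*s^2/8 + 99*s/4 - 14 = (s/4 + 1/2)*(s - 8)*(s - 7)*(s - 1/2)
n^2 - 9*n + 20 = (n - 5)*(n - 4)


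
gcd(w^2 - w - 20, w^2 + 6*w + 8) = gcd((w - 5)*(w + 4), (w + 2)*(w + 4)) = w + 4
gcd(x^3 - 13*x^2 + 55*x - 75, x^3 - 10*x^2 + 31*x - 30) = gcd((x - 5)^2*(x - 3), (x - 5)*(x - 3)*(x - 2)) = x^2 - 8*x + 15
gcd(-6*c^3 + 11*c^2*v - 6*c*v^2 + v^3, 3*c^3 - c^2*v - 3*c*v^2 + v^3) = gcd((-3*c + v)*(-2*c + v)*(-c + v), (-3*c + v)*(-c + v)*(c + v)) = 3*c^2 - 4*c*v + v^2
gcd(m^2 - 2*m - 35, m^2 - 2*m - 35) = m^2 - 2*m - 35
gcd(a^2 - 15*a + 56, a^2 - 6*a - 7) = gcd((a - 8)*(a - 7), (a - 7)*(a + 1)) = a - 7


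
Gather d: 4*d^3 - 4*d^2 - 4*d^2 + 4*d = 4*d^3 - 8*d^2 + 4*d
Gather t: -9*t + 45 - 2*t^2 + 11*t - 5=-2*t^2 + 2*t + 40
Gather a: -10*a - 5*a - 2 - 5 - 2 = -15*a - 9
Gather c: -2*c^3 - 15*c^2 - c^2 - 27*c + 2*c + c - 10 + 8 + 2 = -2*c^3 - 16*c^2 - 24*c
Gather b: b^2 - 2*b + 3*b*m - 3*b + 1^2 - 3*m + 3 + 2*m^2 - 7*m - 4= b^2 + b*(3*m - 5) + 2*m^2 - 10*m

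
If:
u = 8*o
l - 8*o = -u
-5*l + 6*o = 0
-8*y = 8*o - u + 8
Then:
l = 0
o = 0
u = 0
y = -1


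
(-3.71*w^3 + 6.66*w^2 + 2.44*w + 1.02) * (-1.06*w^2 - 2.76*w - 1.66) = 3.9326*w^5 + 3.18*w^4 - 14.8094*w^3 - 18.8712*w^2 - 6.8656*w - 1.6932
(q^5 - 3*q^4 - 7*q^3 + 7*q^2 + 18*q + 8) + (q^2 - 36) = q^5 - 3*q^4 - 7*q^3 + 8*q^2 + 18*q - 28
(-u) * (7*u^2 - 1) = -7*u^3 + u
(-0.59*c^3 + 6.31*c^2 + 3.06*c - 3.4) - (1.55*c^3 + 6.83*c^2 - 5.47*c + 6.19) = -2.14*c^3 - 0.52*c^2 + 8.53*c - 9.59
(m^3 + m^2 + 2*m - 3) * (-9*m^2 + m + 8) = -9*m^5 - 8*m^4 - 9*m^3 + 37*m^2 + 13*m - 24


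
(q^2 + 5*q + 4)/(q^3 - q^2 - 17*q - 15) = (q + 4)/(q^2 - 2*q - 15)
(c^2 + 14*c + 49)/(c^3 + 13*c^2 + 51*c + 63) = (c + 7)/(c^2 + 6*c + 9)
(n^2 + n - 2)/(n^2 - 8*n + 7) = (n + 2)/(n - 7)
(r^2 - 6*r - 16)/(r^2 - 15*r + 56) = (r + 2)/(r - 7)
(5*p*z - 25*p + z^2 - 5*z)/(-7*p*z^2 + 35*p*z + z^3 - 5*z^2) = (5*p + z)/(z*(-7*p + z))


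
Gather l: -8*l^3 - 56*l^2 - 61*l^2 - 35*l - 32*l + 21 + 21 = -8*l^3 - 117*l^2 - 67*l + 42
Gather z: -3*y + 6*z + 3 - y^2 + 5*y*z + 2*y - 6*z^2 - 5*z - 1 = -y^2 - y - 6*z^2 + z*(5*y + 1) + 2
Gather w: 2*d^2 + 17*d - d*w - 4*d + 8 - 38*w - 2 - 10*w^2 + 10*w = 2*d^2 + 13*d - 10*w^2 + w*(-d - 28) + 6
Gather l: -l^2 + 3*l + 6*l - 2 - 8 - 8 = -l^2 + 9*l - 18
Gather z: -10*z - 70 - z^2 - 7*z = -z^2 - 17*z - 70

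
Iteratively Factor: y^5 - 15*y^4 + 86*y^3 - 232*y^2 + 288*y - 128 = (y - 4)*(y^4 - 11*y^3 + 42*y^2 - 64*y + 32) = (y - 4)*(y - 1)*(y^3 - 10*y^2 + 32*y - 32) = (y - 4)^2*(y - 1)*(y^2 - 6*y + 8) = (y - 4)^3*(y - 1)*(y - 2)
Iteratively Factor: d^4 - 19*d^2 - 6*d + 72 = (d + 3)*(d^3 - 3*d^2 - 10*d + 24) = (d + 3)^2*(d^2 - 6*d + 8) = (d - 4)*(d + 3)^2*(d - 2)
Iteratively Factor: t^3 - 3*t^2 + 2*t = (t - 1)*(t^2 - 2*t) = (t - 2)*(t - 1)*(t)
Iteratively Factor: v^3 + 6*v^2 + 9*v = (v)*(v^2 + 6*v + 9) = v*(v + 3)*(v + 3)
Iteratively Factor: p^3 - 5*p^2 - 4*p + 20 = (p + 2)*(p^2 - 7*p + 10) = (p - 2)*(p + 2)*(p - 5)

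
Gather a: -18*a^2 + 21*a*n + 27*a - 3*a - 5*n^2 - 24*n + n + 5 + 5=-18*a^2 + a*(21*n + 24) - 5*n^2 - 23*n + 10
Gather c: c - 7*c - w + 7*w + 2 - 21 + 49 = -6*c + 6*w + 30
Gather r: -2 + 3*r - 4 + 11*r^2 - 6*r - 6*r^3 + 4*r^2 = -6*r^3 + 15*r^2 - 3*r - 6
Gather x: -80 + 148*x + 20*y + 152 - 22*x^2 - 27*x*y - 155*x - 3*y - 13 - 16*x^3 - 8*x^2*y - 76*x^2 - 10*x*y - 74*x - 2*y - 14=-16*x^3 + x^2*(-8*y - 98) + x*(-37*y - 81) + 15*y + 45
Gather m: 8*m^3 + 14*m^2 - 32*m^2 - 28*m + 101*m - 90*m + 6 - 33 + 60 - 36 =8*m^3 - 18*m^2 - 17*m - 3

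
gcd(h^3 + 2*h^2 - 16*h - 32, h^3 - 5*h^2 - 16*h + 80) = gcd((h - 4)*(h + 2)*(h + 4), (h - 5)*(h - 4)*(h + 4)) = h^2 - 16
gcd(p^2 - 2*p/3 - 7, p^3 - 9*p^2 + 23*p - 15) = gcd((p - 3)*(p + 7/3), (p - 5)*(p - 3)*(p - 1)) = p - 3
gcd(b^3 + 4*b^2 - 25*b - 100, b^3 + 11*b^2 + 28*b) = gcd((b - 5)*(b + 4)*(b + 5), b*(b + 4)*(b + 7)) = b + 4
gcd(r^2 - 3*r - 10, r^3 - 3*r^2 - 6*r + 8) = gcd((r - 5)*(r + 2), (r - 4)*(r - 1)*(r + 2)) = r + 2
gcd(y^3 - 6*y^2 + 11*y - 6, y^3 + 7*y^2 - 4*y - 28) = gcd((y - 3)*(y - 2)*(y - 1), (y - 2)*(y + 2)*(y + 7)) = y - 2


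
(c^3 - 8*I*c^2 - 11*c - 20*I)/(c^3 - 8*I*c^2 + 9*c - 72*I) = (c^3 - 8*I*c^2 - 11*c - 20*I)/(c^3 - 8*I*c^2 + 9*c - 72*I)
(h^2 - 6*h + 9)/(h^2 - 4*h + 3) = (h - 3)/(h - 1)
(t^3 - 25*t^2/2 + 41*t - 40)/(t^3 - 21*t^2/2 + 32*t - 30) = (t - 8)/(t - 6)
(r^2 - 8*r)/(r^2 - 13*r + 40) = r/(r - 5)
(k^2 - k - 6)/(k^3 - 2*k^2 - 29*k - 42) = (k - 3)/(k^2 - 4*k - 21)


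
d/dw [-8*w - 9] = -8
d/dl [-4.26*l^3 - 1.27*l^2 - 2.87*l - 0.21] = -12.78*l^2 - 2.54*l - 2.87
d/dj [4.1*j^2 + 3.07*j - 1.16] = 8.2*j + 3.07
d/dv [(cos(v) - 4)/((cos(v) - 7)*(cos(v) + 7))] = (cos(v)^2 - 8*cos(v) + 49)*sin(v)/((cos(v) - 7)^2*(cos(v) + 7)^2)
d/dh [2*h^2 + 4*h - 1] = 4*h + 4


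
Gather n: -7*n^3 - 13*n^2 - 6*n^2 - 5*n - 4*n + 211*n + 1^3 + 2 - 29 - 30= -7*n^3 - 19*n^2 + 202*n - 56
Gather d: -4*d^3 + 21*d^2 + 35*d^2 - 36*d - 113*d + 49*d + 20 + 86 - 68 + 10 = -4*d^3 + 56*d^2 - 100*d + 48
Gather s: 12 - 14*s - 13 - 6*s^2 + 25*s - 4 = -6*s^2 + 11*s - 5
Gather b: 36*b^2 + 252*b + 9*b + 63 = 36*b^2 + 261*b + 63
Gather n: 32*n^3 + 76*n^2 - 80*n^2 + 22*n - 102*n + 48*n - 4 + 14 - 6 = 32*n^3 - 4*n^2 - 32*n + 4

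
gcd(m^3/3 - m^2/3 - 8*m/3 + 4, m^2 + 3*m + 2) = 1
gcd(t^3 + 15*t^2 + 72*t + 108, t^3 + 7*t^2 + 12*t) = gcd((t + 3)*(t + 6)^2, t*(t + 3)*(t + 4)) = t + 3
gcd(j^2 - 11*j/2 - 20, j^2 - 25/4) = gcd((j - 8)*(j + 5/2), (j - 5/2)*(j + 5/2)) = j + 5/2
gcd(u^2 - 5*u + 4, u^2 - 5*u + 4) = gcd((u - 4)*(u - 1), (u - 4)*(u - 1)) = u^2 - 5*u + 4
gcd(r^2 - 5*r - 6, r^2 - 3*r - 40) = 1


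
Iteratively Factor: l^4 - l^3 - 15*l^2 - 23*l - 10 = (l + 1)*(l^3 - 2*l^2 - 13*l - 10) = (l + 1)^2*(l^2 - 3*l - 10) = (l - 5)*(l + 1)^2*(l + 2)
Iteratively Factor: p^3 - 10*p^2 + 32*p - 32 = (p - 4)*(p^2 - 6*p + 8) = (p - 4)^2*(p - 2)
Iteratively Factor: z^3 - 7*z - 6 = (z + 1)*(z^2 - z - 6) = (z + 1)*(z + 2)*(z - 3)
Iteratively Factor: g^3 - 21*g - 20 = (g + 1)*(g^2 - g - 20) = (g + 1)*(g + 4)*(g - 5)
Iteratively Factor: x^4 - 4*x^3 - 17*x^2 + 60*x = (x - 3)*(x^3 - x^2 - 20*x) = (x - 3)*(x + 4)*(x^2 - 5*x) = x*(x - 3)*(x + 4)*(x - 5)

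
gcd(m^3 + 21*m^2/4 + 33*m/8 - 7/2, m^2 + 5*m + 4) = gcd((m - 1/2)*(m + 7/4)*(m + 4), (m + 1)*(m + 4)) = m + 4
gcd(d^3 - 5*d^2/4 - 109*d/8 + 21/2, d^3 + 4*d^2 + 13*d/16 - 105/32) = d^2 + 11*d/4 - 21/8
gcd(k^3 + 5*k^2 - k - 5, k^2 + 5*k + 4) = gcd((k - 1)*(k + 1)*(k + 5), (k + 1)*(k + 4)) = k + 1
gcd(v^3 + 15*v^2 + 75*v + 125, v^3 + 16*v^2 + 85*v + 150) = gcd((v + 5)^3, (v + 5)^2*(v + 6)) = v^2 + 10*v + 25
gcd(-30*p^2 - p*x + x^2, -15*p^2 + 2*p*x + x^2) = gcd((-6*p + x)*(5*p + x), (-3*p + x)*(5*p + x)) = 5*p + x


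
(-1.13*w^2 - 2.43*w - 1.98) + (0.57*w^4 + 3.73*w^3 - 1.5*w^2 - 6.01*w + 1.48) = 0.57*w^4 + 3.73*w^3 - 2.63*w^2 - 8.44*w - 0.5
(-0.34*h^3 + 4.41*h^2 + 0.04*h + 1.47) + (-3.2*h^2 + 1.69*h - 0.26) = -0.34*h^3 + 1.21*h^2 + 1.73*h + 1.21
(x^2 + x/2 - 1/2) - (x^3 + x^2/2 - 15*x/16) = -x^3 + x^2/2 + 23*x/16 - 1/2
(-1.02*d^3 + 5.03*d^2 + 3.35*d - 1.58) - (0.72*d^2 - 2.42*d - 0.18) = -1.02*d^3 + 4.31*d^2 + 5.77*d - 1.4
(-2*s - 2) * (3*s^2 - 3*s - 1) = -6*s^3 + 8*s + 2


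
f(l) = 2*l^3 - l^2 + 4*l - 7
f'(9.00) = 472.00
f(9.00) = 1406.00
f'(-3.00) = 64.00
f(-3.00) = -82.00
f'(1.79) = 19.64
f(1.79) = 8.43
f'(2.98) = 51.32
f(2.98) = 48.97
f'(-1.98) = 31.48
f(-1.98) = -34.37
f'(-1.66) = 23.85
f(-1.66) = -25.54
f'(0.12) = 3.85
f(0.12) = -6.53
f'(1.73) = 18.50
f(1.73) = 7.28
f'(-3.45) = 82.32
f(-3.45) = -114.83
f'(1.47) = 14.03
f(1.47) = 3.07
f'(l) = 6*l^2 - 2*l + 4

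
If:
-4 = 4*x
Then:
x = -1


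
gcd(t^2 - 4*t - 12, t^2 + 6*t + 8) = t + 2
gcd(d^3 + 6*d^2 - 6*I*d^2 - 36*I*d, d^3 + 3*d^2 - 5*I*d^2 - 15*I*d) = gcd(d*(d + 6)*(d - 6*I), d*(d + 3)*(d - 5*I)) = d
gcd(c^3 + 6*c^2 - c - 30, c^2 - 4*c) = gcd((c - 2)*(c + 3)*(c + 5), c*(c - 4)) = 1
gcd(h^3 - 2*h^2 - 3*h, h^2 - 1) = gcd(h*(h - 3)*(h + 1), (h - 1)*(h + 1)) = h + 1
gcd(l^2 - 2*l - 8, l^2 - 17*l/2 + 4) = 1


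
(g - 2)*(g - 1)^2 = g^3 - 4*g^2 + 5*g - 2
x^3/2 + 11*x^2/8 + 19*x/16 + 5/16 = (x/2 + 1/4)*(x + 1)*(x + 5/4)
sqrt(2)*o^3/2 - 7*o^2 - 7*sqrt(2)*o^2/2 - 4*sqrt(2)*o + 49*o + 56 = (o - 8)*(o - 7*sqrt(2))*(sqrt(2)*o/2 + sqrt(2)/2)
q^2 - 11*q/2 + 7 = (q - 7/2)*(q - 2)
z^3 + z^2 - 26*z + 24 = (z - 4)*(z - 1)*(z + 6)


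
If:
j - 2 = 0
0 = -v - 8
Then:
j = 2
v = -8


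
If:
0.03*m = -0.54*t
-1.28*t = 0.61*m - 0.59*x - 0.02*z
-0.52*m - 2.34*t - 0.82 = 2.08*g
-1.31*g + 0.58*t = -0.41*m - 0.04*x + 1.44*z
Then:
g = -0.409514823884441*z - 0.247500335785517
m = 2.18407906071702*z - 0.782562311708014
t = 0.0434756839837786 - 0.12133772559539*z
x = 1.96097616656827*z - 0.714769719733309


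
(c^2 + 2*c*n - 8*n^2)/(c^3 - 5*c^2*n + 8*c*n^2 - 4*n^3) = (c + 4*n)/(c^2 - 3*c*n + 2*n^2)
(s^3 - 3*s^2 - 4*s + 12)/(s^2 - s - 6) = s - 2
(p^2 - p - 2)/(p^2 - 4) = (p + 1)/(p + 2)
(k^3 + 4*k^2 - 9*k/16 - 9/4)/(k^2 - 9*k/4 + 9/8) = (4*k^2 + 19*k + 12)/(2*(2*k - 3))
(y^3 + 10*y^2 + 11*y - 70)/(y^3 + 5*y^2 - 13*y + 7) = (y^2 + 3*y - 10)/(y^2 - 2*y + 1)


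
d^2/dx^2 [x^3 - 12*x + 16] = 6*x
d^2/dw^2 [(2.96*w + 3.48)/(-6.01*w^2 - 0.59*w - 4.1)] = (-(2.96*w + 3.48)*(12.02*w + 0.59)*(24.04*w + 1.18) + (106.7376*w + 45.3224)*(6.01*w^2 + 0.59*w + 4.1))/(6.01*w^2 + 0.59*w + 4.1)^3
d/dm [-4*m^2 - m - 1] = -8*m - 1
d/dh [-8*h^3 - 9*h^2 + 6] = 6*h*(-4*h - 3)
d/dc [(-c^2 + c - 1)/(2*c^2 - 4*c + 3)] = (2*c^2 - 2*c - 1)/(4*c^4 - 16*c^3 + 28*c^2 - 24*c + 9)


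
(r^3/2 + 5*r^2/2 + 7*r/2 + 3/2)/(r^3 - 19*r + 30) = (r^3 + 5*r^2 + 7*r + 3)/(2*(r^3 - 19*r + 30))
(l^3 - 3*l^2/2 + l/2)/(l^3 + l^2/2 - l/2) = (l - 1)/(l + 1)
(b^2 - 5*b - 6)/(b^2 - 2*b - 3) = (b - 6)/(b - 3)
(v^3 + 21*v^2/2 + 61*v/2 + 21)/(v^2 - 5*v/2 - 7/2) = (2*v^2 + 19*v + 42)/(2*v - 7)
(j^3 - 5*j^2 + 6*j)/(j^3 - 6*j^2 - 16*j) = (-j^2 + 5*j - 6)/(-j^2 + 6*j + 16)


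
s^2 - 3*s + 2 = (s - 2)*(s - 1)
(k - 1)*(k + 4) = k^2 + 3*k - 4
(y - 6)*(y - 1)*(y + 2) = y^3 - 5*y^2 - 8*y + 12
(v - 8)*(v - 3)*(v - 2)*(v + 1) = v^4 - 12*v^3 + 33*v^2 - 2*v - 48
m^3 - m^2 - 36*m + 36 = (m - 6)*(m - 1)*(m + 6)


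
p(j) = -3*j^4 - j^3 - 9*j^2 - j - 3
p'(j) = -12*j^3 - 3*j^2 - 18*j - 1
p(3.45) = -579.64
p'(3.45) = -591.57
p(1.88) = -80.81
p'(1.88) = -125.18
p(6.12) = -4783.93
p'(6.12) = -2974.17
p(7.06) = -8263.70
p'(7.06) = -4500.36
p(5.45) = -3084.37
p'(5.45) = -2130.75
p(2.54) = -204.86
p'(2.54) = -262.72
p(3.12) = -408.38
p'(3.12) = -450.82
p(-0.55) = -5.28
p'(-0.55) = 9.99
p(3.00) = -357.00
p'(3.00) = -406.00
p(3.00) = -357.00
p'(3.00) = -406.00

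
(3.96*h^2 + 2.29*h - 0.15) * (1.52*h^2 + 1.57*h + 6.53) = 6.0192*h^4 + 9.698*h^3 + 29.2261*h^2 + 14.7182*h - 0.9795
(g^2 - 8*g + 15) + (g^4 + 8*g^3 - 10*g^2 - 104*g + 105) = g^4 + 8*g^3 - 9*g^2 - 112*g + 120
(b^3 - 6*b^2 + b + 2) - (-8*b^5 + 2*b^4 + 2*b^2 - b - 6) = 8*b^5 - 2*b^4 + b^3 - 8*b^2 + 2*b + 8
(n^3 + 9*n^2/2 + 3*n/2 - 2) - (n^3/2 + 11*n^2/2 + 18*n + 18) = n^3/2 - n^2 - 33*n/2 - 20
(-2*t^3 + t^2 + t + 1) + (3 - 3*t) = -2*t^3 + t^2 - 2*t + 4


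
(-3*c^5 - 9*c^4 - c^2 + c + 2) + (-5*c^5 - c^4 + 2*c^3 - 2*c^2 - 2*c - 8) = -8*c^5 - 10*c^4 + 2*c^3 - 3*c^2 - c - 6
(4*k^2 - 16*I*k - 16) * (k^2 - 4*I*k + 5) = 4*k^4 - 32*I*k^3 - 60*k^2 - 16*I*k - 80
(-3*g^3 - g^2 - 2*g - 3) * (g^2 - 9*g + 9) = -3*g^5 + 26*g^4 - 20*g^3 + 6*g^2 + 9*g - 27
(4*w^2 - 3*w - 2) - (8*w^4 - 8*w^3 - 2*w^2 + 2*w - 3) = -8*w^4 + 8*w^3 + 6*w^2 - 5*w + 1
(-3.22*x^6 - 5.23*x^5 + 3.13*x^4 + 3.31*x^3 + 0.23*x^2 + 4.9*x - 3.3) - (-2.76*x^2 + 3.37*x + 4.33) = -3.22*x^6 - 5.23*x^5 + 3.13*x^4 + 3.31*x^3 + 2.99*x^2 + 1.53*x - 7.63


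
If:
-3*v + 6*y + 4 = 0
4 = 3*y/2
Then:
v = 20/3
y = 8/3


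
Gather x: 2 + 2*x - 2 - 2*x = 0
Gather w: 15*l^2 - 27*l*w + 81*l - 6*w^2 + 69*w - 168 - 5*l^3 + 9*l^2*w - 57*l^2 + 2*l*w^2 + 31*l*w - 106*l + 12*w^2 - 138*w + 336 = -5*l^3 - 42*l^2 - 25*l + w^2*(2*l + 6) + w*(9*l^2 + 4*l - 69) + 168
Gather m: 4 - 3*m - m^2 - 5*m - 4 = -m^2 - 8*m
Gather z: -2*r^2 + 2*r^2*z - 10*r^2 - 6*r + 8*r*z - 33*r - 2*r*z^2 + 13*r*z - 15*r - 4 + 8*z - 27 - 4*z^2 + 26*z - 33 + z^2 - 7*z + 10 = -12*r^2 - 54*r + z^2*(-2*r - 3) + z*(2*r^2 + 21*r + 27) - 54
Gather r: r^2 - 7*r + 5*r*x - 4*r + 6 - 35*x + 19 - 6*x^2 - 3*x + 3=r^2 + r*(5*x - 11) - 6*x^2 - 38*x + 28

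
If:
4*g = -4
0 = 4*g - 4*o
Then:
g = -1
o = -1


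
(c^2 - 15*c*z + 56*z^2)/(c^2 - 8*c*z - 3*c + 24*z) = (c - 7*z)/(c - 3)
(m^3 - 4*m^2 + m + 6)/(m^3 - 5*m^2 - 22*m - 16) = (m^2 - 5*m + 6)/(m^2 - 6*m - 16)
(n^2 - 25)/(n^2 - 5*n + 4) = (n^2 - 25)/(n^2 - 5*n + 4)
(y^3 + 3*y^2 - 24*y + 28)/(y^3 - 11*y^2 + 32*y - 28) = (y + 7)/(y - 7)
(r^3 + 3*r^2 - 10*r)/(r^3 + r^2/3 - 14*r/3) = 3*(r + 5)/(3*r + 7)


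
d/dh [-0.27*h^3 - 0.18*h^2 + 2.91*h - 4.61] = -0.81*h^2 - 0.36*h + 2.91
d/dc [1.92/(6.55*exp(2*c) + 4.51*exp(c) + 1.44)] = (-25.152*exp(c) - 8.6592)*exp(c)/(6.55*exp(2*c) + 4.51*exp(c) + 1.44)^2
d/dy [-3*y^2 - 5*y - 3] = -6*y - 5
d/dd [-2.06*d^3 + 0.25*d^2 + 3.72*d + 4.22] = -6.18*d^2 + 0.5*d + 3.72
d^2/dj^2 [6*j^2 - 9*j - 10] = 12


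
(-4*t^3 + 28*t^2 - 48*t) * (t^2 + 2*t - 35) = -4*t^5 + 20*t^4 + 148*t^3 - 1076*t^2 + 1680*t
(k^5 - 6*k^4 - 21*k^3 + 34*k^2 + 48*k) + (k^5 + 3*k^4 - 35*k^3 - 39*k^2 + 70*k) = 2*k^5 - 3*k^4 - 56*k^3 - 5*k^2 + 118*k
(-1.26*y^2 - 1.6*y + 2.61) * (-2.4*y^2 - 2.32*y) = 3.024*y^4 + 6.7632*y^3 - 2.552*y^2 - 6.0552*y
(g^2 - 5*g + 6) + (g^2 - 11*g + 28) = 2*g^2 - 16*g + 34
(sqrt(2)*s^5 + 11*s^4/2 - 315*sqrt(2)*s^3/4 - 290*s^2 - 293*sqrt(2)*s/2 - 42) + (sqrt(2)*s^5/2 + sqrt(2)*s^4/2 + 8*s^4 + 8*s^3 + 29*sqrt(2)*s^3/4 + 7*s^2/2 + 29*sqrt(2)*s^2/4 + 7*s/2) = 3*sqrt(2)*s^5/2 + sqrt(2)*s^4/2 + 27*s^4/2 - 143*sqrt(2)*s^3/2 + 8*s^3 - 573*s^2/2 + 29*sqrt(2)*s^2/4 - 293*sqrt(2)*s/2 + 7*s/2 - 42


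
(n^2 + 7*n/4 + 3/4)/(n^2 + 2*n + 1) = (n + 3/4)/(n + 1)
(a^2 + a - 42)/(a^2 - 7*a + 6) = (a + 7)/(a - 1)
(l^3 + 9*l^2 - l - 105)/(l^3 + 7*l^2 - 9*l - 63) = (l + 5)/(l + 3)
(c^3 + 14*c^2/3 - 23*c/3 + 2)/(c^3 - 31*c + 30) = (c - 1/3)/(c - 5)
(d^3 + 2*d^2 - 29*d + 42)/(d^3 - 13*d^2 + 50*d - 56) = (d^2 + 4*d - 21)/(d^2 - 11*d + 28)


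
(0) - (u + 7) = -u - 7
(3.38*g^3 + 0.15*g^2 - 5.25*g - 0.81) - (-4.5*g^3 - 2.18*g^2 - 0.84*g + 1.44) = 7.88*g^3 + 2.33*g^2 - 4.41*g - 2.25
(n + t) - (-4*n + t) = 5*n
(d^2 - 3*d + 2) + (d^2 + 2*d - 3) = 2*d^2 - d - 1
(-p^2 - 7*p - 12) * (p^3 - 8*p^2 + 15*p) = -p^5 + p^4 + 29*p^3 - 9*p^2 - 180*p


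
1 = 1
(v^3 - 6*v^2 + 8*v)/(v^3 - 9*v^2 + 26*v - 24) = v/(v - 3)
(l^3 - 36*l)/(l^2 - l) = (l^2 - 36)/(l - 1)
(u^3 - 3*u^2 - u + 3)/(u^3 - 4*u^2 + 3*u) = (u + 1)/u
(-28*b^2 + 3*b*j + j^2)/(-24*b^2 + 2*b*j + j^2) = (7*b + j)/(6*b + j)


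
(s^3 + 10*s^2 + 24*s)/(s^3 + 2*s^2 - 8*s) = (s + 6)/(s - 2)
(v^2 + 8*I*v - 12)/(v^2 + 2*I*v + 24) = (v + 2*I)/(v - 4*I)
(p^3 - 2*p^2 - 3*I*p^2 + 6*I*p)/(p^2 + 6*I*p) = (p^2 - 2*p - 3*I*p + 6*I)/(p + 6*I)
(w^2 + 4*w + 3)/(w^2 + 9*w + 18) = (w + 1)/(w + 6)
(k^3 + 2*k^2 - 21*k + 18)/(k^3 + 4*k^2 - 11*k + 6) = (k - 3)/(k - 1)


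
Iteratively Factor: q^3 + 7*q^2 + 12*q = (q)*(q^2 + 7*q + 12) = q*(q + 3)*(q + 4)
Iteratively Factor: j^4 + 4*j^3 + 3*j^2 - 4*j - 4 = (j + 2)*(j^3 + 2*j^2 - j - 2) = (j + 2)^2*(j^2 - 1) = (j - 1)*(j + 2)^2*(j + 1)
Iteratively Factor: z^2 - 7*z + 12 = (z - 3)*(z - 4)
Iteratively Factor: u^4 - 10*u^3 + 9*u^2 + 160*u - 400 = (u - 5)*(u^3 - 5*u^2 - 16*u + 80) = (u - 5)^2*(u^2 - 16) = (u - 5)^2*(u - 4)*(u + 4)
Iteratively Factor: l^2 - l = (l)*(l - 1)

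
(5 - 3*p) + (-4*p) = 5 - 7*p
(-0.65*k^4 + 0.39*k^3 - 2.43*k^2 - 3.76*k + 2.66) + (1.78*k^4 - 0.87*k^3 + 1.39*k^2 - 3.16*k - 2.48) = 1.13*k^4 - 0.48*k^3 - 1.04*k^2 - 6.92*k + 0.18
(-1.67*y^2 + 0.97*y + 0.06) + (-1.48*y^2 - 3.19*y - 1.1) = -3.15*y^2 - 2.22*y - 1.04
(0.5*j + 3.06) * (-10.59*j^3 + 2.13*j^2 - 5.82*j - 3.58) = -5.295*j^4 - 31.3404*j^3 + 3.6078*j^2 - 19.5992*j - 10.9548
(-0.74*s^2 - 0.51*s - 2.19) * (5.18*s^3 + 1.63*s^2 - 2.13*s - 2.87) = -3.8332*s^5 - 3.848*s^4 - 10.5993*s^3 - 0.359599999999999*s^2 + 6.1284*s + 6.2853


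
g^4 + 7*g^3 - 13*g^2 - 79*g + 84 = (g - 3)*(g - 1)*(g + 4)*(g + 7)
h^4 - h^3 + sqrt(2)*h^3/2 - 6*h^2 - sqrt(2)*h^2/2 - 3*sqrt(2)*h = h*(h - 3)*(h + 2)*(h + sqrt(2)/2)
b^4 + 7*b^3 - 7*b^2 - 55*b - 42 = (b - 3)*(b + 1)*(b + 2)*(b + 7)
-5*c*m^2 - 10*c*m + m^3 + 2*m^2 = m*(-5*c + m)*(m + 2)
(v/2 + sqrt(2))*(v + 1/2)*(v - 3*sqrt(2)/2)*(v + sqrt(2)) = v^4/2 + v^3/4 + 3*sqrt(2)*v^3/4 - 5*v^2/2 + 3*sqrt(2)*v^2/8 - 3*sqrt(2)*v - 5*v/4 - 3*sqrt(2)/2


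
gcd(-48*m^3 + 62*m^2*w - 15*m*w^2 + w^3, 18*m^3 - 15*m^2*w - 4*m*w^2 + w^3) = 6*m^2 - 7*m*w + w^2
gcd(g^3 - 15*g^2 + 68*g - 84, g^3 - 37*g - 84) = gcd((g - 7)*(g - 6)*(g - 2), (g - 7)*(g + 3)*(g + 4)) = g - 7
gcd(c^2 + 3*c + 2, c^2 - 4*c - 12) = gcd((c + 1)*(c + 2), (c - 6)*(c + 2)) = c + 2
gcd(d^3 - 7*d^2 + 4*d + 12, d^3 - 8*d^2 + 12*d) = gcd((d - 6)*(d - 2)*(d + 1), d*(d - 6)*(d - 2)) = d^2 - 8*d + 12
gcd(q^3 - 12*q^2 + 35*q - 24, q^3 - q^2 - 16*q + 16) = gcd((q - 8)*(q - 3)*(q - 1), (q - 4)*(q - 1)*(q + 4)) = q - 1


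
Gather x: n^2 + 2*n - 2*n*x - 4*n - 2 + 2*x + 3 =n^2 - 2*n + x*(2 - 2*n) + 1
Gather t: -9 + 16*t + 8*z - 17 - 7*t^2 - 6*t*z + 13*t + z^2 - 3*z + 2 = -7*t^2 + t*(29 - 6*z) + z^2 + 5*z - 24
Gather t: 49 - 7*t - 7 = 42 - 7*t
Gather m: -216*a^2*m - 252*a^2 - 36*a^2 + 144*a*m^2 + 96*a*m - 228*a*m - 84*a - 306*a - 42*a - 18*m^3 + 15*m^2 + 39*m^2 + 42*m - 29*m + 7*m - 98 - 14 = -288*a^2 - 432*a - 18*m^3 + m^2*(144*a + 54) + m*(-216*a^2 - 132*a + 20) - 112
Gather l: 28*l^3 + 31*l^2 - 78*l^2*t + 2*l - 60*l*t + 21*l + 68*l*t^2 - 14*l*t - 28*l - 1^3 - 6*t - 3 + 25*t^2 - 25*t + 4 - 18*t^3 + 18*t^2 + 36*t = 28*l^3 + l^2*(31 - 78*t) + l*(68*t^2 - 74*t - 5) - 18*t^3 + 43*t^2 + 5*t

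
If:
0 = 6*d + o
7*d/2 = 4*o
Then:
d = 0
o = 0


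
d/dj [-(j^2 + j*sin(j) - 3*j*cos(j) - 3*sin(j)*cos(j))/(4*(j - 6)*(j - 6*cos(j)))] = ((j - 6)*(j - 6*cos(j))*(-3*j*sin(j) - j*cos(j) - 2*j - sin(j) + 3*cos(j) + 3*cos(2*j)) + (j - 6)*(6*sin(j) + 1)*(j^2 + j*sin(j) - 3*j*cos(j) - 3*sin(2*j)/2) + (j - 6*cos(j))*(j^2 + j*sin(j) - 3*j*cos(j) - 3*sin(2*j)/2))/(4*(j - 6)^2*(j - 6*cos(j))^2)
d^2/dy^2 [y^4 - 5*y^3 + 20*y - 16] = 6*y*(2*y - 5)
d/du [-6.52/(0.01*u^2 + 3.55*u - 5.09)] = (0.1304*u + 23.146)/(0.01*u^2 + 3.55*u - 5.09)^2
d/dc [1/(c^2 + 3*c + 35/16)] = 256*(-2*c - 3)/(16*c^2 + 48*c + 35)^2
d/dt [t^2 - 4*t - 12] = 2*t - 4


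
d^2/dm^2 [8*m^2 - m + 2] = 16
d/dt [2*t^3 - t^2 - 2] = 2*t*(3*t - 1)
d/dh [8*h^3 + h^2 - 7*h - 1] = 24*h^2 + 2*h - 7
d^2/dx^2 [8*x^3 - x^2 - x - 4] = 48*x - 2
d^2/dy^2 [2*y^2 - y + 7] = 4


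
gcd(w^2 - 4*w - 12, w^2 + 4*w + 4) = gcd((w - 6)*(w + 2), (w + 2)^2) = w + 2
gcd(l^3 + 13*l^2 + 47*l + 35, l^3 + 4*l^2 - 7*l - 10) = l^2 + 6*l + 5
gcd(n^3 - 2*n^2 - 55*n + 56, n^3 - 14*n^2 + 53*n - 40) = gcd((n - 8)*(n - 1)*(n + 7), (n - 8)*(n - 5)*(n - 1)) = n^2 - 9*n + 8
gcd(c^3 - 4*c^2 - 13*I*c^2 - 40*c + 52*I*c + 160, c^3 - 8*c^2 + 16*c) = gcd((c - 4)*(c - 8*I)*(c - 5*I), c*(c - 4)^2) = c - 4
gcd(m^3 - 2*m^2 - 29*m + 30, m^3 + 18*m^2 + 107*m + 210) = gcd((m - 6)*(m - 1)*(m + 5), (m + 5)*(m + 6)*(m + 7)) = m + 5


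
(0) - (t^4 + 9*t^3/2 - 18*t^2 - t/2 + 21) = -t^4 - 9*t^3/2 + 18*t^2 + t/2 - 21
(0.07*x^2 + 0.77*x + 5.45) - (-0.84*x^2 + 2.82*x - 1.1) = 0.91*x^2 - 2.05*x + 6.55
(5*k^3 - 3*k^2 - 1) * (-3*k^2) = -15*k^5 + 9*k^4 + 3*k^2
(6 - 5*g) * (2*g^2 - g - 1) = -10*g^3 + 17*g^2 - g - 6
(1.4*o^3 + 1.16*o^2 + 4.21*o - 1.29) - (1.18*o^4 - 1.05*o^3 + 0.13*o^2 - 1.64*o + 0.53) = -1.18*o^4 + 2.45*o^3 + 1.03*o^2 + 5.85*o - 1.82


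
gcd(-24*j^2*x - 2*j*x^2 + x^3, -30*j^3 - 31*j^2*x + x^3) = -6*j + x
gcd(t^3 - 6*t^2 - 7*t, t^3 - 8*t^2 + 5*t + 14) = t^2 - 6*t - 7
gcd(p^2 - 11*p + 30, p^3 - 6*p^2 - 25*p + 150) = p^2 - 11*p + 30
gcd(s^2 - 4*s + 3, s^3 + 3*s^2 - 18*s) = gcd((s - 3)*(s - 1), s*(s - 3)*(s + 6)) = s - 3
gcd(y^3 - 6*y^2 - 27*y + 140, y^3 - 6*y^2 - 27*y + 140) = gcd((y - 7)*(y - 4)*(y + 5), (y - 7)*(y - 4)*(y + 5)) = y^3 - 6*y^2 - 27*y + 140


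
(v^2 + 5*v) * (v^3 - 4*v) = v^5 + 5*v^4 - 4*v^3 - 20*v^2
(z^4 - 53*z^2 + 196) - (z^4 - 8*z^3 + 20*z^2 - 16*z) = 8*z^3 - 73*z^2 + 16*z + 196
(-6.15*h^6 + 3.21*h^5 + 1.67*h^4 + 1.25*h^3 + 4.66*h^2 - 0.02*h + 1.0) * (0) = 0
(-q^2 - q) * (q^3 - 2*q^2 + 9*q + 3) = -q^5 + q^4 - 7*q^3 - 12*q^2 - 3*q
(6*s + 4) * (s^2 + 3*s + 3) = 6*s^3 + 22*s^2 + 30*s + 12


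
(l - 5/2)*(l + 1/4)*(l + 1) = l^3 - 5*l^2/4 - 23*l/8 - 5/8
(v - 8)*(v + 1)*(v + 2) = v^3 - 5*v^2 - 22*v - 16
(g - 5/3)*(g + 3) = g^2 + 4*g/3 - 5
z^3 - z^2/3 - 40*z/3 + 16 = (z - 3)*(z - 4/3)*(z + 4)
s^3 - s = s*(s - 1)*(s + 1)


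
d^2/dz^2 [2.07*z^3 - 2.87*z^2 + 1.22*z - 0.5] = 12.42*z - 5.74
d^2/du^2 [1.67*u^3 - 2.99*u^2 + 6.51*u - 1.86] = 10.02*u - 5.98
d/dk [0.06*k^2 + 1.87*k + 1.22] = 0.12*k + 1.87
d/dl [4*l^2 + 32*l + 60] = 8*l + 32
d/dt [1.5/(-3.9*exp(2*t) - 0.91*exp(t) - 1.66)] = (11.7*exp(t) + 1.365)*exp(t)/(3.9*exp(2*t) + 0.91*exp(t) + 1.66)^2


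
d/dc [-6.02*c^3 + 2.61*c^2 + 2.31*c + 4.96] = -18.06*c^2 + 5.22*c + 2.31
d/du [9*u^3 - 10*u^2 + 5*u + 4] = 27*u^2 - 20*u + 5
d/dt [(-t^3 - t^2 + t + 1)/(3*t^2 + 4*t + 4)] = t*(-3*t^3 - 8*t^2 - 19*t - 14)/(9*t^4 + 24*t^3 + 40*t^2 + 32*t + 16)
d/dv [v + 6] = 1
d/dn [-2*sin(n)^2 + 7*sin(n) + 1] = (7 - 4*sin(n))*cos(n)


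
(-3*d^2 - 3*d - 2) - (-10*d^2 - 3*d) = 7*d^2 - 2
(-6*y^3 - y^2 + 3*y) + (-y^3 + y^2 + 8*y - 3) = -7*y^3 + 11*y - 3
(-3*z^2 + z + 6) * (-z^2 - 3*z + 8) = 3*z^4 + 8*z^3 - 33*z^2 - 10*z + 48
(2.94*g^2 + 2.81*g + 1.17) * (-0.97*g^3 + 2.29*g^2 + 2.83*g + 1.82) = -2.8518*g^5 + 4.0069*g^4 + 13.6202*g^3 + 15.9824*g^2 + 8.4253*g + 2.1294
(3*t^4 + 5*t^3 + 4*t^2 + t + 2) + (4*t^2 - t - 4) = 3*t^4 + 5*t^3 + 8*t^2 - 2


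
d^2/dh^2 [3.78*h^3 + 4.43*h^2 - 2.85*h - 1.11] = 22.68*h + 8.86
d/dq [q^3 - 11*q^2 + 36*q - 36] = 3*q^2 - 22*q + 36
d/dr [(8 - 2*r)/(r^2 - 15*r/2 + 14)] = 8/(4*r^2 - 28*r + 49)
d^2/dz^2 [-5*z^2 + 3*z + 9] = -10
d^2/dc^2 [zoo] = 0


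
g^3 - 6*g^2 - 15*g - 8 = (g - 8)*(g + 1)^2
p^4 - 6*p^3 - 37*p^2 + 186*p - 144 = (p - 8)*(p - 3)*(p - 1)*(p + 6)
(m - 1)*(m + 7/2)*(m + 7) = m^3 + 19*m^2/2 + 14*m - 49/2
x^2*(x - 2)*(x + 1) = x^4 - x^3 - 2*x^2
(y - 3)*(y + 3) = y^2 - 9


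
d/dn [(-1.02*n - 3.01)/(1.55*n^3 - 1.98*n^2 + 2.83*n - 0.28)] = (3.162*n^3 + 11.9769*n^2 - 11.9196*n + 8.8039)/(2.4025*n^6 - 6.138*n^5 + 12.6934*n^4 - 12.0748*n^3 + 9.1177*n^2 - 1.5848*n + 0.0784)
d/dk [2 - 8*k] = -8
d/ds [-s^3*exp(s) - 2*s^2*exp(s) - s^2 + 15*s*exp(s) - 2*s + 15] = -s^3*exp(s) - 5*s^2*exp(s) + 11*s*exp(s) - 2*s + 15*exp(s) - 2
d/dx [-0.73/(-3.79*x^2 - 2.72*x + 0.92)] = (-5.5334*x - 1.9856)/(3.79*x^2 + 2.72*x - 0.92)^2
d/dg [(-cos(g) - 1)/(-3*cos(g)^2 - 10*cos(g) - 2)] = (3*cos(g)^2 + 6*cos(g) + 8)*sin(g)/(-3*sin(g)^2 + 10*cos(g) + 5)^2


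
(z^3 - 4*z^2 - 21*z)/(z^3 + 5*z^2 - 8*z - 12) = z*(z^2 - 4*z - 21)/(z^3 + 5*z^2 - 8*z - 12)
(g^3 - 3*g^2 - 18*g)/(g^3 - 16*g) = (g^2 - 3*g - 18)/(g^2 - 16)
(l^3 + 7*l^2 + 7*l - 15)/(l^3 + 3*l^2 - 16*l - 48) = (l^2 + 4*l - 5)/(l^2 - 16)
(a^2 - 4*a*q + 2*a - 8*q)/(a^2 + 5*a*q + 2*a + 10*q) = (a - 4*q)/(a + 5*q)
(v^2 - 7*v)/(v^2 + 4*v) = (v - 7)/(v + 4)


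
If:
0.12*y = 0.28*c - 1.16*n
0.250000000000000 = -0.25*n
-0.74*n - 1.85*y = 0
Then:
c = -3.97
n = -1.00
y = 0.40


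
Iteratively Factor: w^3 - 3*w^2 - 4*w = (w)*(w^2 - 3*w - 4) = w*(w - 4)*(w + 1)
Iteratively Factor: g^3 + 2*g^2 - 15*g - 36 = (g + 3)*(g^2 - g - 12) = (g + 3)^2*(g - 4)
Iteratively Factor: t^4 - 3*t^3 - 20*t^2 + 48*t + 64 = (t - 4)*(t^3 + t^2 - 16*t - 16) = (t - 4)^2*(t^2 + 5*t + 4) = (t - 4)^2*(t + 1)*(t + 4)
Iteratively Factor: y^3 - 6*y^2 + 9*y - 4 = (y - 4)*(y^2 - 2*y + 1) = (y - 4)*(y - 1)*(y - 1)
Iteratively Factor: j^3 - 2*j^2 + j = (j)*(j^2 - 2*j + 1) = j*(j - 1)*(j - 1)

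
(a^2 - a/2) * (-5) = -5*a^2 + 5*a/2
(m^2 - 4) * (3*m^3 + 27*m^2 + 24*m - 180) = 3*m^5 + 27*m^4 + 12*m^3 - 288*m^2 - 96*m + 720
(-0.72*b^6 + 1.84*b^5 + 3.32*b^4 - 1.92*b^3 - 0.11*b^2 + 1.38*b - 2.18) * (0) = 0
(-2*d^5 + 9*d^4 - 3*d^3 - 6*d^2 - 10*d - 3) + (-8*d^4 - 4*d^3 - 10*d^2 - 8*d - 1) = -2*d^5 + d^4 - 7*d^3 - 16*d^2 - 18*d - 4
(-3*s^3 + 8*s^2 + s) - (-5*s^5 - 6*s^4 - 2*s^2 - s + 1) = 5*s^5 + 6*s^4 - 3*s^3 + 10*s^2 + 2*s - 1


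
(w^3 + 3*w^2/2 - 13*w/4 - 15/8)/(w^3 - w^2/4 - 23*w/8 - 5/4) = (4*w^2 + 4*w - 15)/(4*w^2 - 3*w - 10)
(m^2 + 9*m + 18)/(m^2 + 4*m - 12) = (m + 3)/(m - 2)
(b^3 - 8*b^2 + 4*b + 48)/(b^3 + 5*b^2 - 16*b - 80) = (b^2 - 4*b - 12)/(b^2 + 9*b + 20)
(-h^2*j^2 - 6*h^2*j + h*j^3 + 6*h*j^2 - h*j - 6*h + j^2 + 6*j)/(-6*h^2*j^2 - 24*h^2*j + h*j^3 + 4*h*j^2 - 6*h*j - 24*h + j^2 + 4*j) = (h*j + 6*h - j^2 - 6*j)/(6*h*j + 24*h - j^2 - 4*j)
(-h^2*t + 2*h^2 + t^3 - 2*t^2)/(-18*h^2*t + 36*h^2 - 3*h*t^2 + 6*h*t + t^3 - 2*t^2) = (-h^2 + t^2)/(-18*h^2 - 3*h*t + t^2)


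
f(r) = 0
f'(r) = 0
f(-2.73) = 0.00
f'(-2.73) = 0.00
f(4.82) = 0.00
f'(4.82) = 0.00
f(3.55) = 0.00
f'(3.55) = 0.00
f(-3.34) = 0.00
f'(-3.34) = 0.00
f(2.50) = 0.00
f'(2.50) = 0.00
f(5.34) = 0.00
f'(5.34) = 0.00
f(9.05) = 0.00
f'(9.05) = 0.00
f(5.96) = 0.00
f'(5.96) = 0.00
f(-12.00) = 0.00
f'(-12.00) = 0.00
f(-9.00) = 0.00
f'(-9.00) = 0.00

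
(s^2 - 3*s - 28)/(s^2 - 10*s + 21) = (s + 4)/(s - 3)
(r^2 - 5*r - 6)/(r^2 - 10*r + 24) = (r + 1)/(r - 4)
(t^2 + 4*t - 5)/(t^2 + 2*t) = (t^2 + 4*t - 5)/(t*(t + 2))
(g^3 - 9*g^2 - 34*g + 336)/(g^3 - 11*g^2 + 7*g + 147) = (g^2 - 2*g - 48)/(g^2 - 4*g - 21)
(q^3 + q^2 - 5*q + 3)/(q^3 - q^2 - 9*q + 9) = (q - 1)/(q - 3)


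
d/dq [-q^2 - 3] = -2*q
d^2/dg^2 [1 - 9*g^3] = -54*g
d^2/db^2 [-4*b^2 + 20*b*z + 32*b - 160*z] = -8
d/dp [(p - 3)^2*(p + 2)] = (p - 3)*(3*p + 1)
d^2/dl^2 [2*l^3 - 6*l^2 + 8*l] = 12*l - 12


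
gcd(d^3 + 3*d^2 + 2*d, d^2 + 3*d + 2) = d^2 + 3*d + 2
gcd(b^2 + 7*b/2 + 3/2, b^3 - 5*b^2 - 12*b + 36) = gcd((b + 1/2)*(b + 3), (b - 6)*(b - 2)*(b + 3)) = b + 3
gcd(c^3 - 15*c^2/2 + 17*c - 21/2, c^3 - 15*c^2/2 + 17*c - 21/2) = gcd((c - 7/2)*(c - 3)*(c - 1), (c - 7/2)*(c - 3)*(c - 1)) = c^3 - 15*c^2/2 + 17*c - 21/2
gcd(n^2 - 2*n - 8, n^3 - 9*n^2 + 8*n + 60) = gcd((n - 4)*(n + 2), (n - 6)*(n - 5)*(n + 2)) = n + 2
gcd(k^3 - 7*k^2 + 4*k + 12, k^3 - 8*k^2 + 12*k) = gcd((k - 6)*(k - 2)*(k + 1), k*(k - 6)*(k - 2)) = k^2 - 8*k + 12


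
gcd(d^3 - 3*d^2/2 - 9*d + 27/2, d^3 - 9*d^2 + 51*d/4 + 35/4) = 1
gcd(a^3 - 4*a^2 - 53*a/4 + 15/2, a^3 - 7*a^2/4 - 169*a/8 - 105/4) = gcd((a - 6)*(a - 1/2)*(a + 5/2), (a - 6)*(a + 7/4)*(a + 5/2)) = a^2 - 7*a/2 - 15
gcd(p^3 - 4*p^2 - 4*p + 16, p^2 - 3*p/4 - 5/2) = p - 2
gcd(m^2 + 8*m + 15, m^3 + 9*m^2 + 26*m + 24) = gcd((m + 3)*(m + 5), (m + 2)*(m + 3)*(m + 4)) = m + 3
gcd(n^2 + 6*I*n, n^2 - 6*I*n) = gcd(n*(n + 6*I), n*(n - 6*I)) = n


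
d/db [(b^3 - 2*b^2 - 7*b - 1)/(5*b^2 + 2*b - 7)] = (5*b^4 + 4*b^3 + 10*b^2 + 38*b + 51)/(25*b^4 + 20*b^3 - 66*b^2 - 28*b + 49)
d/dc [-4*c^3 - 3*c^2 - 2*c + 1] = -12*c^2 - 6*c - 2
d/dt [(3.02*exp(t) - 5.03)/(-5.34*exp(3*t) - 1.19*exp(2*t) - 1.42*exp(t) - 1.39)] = (32.2536*exp(3*t) - 76.9868*exp(2*t) - 11.9714*exp(t) - 11.3404)*exp(t)/(28.5156*exp(6*t) + 12.7092*exp(5*t) + 16.5817*exp(4*t) + 18.2248*exp(3*t) + 5.3246*exp(2*t) + 3.9476*exp(t) + 1.9321)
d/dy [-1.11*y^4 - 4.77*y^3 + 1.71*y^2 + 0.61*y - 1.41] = -4.44*y^3 - 14.31*y^2 + 3.42*y + 0.61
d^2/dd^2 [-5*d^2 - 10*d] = -10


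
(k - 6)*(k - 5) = k^2 - 11*k + 30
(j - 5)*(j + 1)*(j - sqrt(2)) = j^3 - 4*j^2 - sqrt(2)*j^2 - 5*j + 4*sqrt(2)*j + 5*sqrt(2)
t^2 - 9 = (t - 3)*(t + 3)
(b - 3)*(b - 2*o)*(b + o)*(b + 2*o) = b^4 + b^3*o - 3*b^3 - 4*b^2*o^2 - 3*b^2*o - 4*b*o^3 + 12*b*o^2 + 12*o^3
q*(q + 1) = q^2 + q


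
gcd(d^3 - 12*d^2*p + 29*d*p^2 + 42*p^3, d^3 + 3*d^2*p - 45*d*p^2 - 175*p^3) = -d + 7*p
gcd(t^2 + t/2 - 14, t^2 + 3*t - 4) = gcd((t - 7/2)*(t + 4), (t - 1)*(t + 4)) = t + 4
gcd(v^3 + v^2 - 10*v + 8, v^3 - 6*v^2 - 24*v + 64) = v^2 + 2*v - 8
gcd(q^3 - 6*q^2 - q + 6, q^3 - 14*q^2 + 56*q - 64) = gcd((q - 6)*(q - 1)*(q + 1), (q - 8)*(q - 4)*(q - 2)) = 1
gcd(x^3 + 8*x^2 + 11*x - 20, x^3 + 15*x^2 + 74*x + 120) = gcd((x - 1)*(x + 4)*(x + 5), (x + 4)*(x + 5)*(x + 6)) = x^2 + 9*x + 20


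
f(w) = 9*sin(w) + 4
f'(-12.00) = 7.59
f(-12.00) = 8.83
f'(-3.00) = -8.91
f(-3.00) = 2.73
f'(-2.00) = -3.75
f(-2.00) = -4.18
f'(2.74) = -8.28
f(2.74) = 7.52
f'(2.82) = -8.54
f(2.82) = 6.84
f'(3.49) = -8.46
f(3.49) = 0.93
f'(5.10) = 3.40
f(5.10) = -4.33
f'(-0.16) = 8.89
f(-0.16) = 2.57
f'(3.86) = -6.78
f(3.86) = -1.92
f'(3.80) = -7.12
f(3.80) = -1.51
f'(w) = 9*cos(w)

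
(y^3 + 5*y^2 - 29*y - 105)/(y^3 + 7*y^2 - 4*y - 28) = (y^2 - 2*y - 15)/(y^2 - 4)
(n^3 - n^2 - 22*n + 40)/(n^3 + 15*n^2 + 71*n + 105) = (n^2 - 6*n + 8)/(n^2 + 10*n + 21)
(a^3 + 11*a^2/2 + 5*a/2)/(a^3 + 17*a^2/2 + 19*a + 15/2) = a/(a + 3)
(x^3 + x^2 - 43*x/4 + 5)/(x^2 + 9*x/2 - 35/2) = (x^2 + 7*x/2 - 2)/(x + 7)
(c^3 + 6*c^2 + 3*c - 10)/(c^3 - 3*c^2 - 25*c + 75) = (c^2 + c - 2)/(c^2 - 8*c + 15)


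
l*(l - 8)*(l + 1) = l^3 - 7*l^2 - 8*l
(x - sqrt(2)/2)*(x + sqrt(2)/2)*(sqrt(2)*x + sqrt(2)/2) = sqrt(2)*x^3 + sqrt(2)*x^2/2 - sqrt(2)*x/2 - sqrt(2)/4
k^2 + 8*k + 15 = (k + 3)*(k + 5)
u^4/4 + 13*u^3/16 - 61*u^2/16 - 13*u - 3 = (u/4 + 1)*(u - 4)*(u + 1/4)*(u + 3)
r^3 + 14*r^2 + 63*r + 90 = (r + 3)*(r + 5)*(r + 6)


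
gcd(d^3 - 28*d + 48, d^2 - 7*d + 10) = d - 2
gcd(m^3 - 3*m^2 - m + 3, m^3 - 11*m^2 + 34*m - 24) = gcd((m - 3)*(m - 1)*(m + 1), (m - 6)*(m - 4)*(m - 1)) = m - 1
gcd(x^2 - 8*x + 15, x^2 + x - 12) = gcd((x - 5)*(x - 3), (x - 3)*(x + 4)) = x - 3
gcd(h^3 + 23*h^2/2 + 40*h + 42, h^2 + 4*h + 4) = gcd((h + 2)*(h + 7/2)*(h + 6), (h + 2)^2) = h + 2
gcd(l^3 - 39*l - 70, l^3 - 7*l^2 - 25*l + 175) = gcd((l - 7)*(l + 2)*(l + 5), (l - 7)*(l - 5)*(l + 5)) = l^2 - 2*l - 35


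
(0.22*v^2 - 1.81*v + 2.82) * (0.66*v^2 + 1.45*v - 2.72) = 0.1452*v^4 - 0.8756*v^3 - 1.3617*v^2 + 9.0122*v - 7.6704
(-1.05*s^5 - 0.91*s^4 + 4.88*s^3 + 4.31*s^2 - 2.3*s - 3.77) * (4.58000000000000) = -4.809*s^5 - 4.1678*s^4 + 22.3504*s^3 + 19.7398*s^2 - 10.534*s - 17.2666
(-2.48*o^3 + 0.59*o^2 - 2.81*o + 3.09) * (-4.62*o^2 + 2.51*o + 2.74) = 11.4576*o^5 - 8.9506*o^4 + 7.6679*o^3 - 19.7123*o^2 + 0.056499999999998*o + 8.4666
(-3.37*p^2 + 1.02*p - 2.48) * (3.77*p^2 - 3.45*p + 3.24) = -12.7049*p^4 + 15.4719*p^3 - 23.7874*p^2 + 11.8608*p - 8.0352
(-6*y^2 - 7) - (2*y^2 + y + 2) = -8*y^2 - y - 9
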